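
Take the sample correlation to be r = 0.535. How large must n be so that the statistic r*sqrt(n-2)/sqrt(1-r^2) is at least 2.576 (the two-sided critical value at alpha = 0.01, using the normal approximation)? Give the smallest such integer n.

19

Need r·√(n−2)/√(1−r²) ≥ 2.576
√(n−2) ≥ 2.576·√(1−0.286225) / 0.535 = 2.576·0.844852 / 0.535 = 4.0679
n−2 ≥ 16.5478  ⇒  n ≥ 18.5478
Smallest integer n = 19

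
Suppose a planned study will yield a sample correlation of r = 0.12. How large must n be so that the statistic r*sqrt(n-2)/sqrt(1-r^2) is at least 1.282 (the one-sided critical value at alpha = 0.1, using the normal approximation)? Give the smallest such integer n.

115

Need r·√(n−2)/√(1−r²) ≥ 1.282
√(n−2) ≥ 1.282·√(1−0.0144) / 0.12 = 1.282·0.992774 / 0.12 = 10.6061
n−2 ≥ 112.4894  ⇒  n ≥ 114.4894
Smallest integer n = 115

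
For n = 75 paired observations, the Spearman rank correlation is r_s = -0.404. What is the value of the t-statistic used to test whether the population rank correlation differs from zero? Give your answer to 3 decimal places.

-3.773

1 − r_s² = 1 − 0.163216 = 0.836784;  √(1−r_s²) = 0.914759
√(n−2) = √73 = 8.544004
t = r_s·√(n−2)/√(1−r_s²) = -0.404 · 8.544004 / 0.914759 = -3.773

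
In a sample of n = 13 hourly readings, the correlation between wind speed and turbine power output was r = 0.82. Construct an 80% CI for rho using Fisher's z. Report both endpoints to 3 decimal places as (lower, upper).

z_r = atanh(0.82) = 1.156817;  SE = 1/√(n−3) = 1/√10 = 0.316228
z-limits: 1.156817 ± 1.282·0.316228 = 1.156817 ± 0.405404 = [0.751413, 1.562221]
ρ-limits: (tanh 0.751413, tanh 1.562221) = (0.636, 0.916)

(0.636, 0.916)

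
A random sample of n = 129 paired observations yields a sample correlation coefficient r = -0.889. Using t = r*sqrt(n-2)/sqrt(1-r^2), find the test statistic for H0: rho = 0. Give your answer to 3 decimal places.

-21.879

1 − r² = 1 − 0.790321 = 0.209679;  √(1−r²) = 0.457907
√(n−2) = √127 = 11.269428
t = r·√(n−2)/√(1−r²) = -0.889 · 11.269428 / 0.457907 = -21.879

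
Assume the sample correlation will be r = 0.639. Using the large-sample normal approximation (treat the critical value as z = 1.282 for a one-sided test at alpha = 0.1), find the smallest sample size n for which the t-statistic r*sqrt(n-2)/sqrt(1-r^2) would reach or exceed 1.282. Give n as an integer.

Need r·√(n−2)/√(1−r²) ≥ 1.282
√(n−2) ≥ 1.282·√(1−0.408321) / 0.639 = 1.282·0.769207 / 0.639 = 1.5432
n−2 ≥ 2.3815  ⇒  n ≥ 4.3815
Smallest integer n = 5

5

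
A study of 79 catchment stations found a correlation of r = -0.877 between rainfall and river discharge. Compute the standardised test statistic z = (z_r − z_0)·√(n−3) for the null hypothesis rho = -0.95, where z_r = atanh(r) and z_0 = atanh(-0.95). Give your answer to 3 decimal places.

z_r = atanh(-0.877) = -1.362623,  z_0 = atanh(-0.95) = -1.831781
SE = 1/√(n−3) = 1/√76 = 0.114708
z = (z_r − z_0)/SE = (-1.362623 − (-1.831781)) / 0.114708 = 0.469158 / 0.114708 = 4.090

4.090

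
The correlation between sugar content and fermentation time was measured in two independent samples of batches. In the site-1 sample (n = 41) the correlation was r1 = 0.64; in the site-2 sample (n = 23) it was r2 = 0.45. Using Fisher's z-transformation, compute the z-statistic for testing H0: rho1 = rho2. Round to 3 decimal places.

0.990

Fisher z-transforms: z1 = atanh(0.64) = 0.758174, z2 = atanh(0.45) = 0.484700; difference d = 0.273474
Var(d) = 1/38 + 1/20 = 0.0263158 + 0.0500000 = 0.0763158
z = d/√Var(d) = 0.273474 / √0.0763158 = 0.273474 / 0.276253 = 0.990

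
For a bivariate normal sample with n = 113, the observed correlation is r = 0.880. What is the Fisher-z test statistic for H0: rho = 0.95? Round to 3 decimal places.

Fisher z: atanh(0.880) = 1.375768, atanh(0.95) = 1.831781
z = (z_r − z_0)·√(n−3) = (1.375768 − 1.831781)·√110 = -0.456013 · 10.488088 = -4.783

-4.783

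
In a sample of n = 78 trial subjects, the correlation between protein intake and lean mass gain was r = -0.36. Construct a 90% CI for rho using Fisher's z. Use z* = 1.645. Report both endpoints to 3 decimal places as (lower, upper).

(-0.513, -0.185)

z_r = atanh(-0.36) = -0.376886;  SE = 1/√(n−3) = 1/√75 = 0.115470
z-limits: -0.376886 ± 1.645·0.115470 = -0.376886 ± 0.189948 = [-0.566834, -0.186938]
ρ-limits: (tanh -0.566834, tanh -0.186938) = (-0.513, -0.185)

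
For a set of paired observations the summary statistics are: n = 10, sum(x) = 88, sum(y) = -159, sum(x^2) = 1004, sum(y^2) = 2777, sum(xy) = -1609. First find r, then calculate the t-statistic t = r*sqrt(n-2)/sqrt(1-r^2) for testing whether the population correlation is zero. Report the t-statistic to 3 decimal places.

Numerator: nΣxy − (Σx)(Σy) = 10·(-1609) − (88)(-159) = -2098
Denominator: √[(nΣx²−(Σx)²)(nΣy²−(Σy)²)]
  nΣx²−(Σx)² = 10·1004 − 7744 = 2296;  nΣy²−(Σy)² = 10·2777 − 25281 = 2489
  √(2296·2489) = √5714744 = 2390.5531
r = -2098 / 2390.5531 = -0.8776
t = r·√(n−2)/√(1−r²) = -0.8776·√8 / √(1−0.770182) = -2.482228 / 0.479393 = -5.178

-5.178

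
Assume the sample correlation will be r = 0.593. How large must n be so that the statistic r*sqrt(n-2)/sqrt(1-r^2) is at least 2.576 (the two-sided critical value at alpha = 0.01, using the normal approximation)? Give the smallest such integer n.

Need r·√(n−2)/√(1−r²) ≥ 2.576
√(n−2) ≥ 2.576·√(1−0.351649) / 0.593 = 2.576·0.805202 / 0.593 = 3.4978
n−2 ≥ 12.2346  ⇒  n ≥ 14.2346
Smallest integer n = 15

15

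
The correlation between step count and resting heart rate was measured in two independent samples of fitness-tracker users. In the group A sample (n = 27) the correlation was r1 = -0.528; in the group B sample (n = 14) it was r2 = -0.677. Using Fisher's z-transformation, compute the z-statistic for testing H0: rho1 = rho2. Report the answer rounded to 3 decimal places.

Fisher z-transforms: z1 = atanh(-0.528) = -0.587368, z2 = atanh(-0.677) = -0.823555; difference d = 0.236187
Var(d) = 1/24 + 1/11 = 0.0416667 + 0.0909091 = 0.1325758
z = d/√Var(d) = 0.236187 / √0.1325758 = 0.236187 / 0.364110 = 0.649

0.649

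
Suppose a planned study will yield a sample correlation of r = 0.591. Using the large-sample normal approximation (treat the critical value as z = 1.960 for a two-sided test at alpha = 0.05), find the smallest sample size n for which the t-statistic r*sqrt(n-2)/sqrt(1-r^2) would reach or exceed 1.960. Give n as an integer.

Need r·√(n−2)/√(1−r²) ≥ 1.960
√(n−2) ≥ 1.960·√(1−0.349281) / 0.591 = 1.960·0.806672 / 0.591 = 2.6753
n−2 ≥ 7.1572  ⇒  n ≥ 9.1572
Smallest integer n = 10

10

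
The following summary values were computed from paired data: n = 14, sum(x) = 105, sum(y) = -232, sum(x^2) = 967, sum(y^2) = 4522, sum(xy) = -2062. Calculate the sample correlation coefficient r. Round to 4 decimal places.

S_xy = nΣxy − ΣxΣy = 14·(-2062) − 105·(-232) = -28868 − (-24360) = -4508
S_xx = nΣx² − (Σx)² = 14·967 − 105² = 13538 − 11025 = 2513
S_yy = nΣy² − (Σy)² = 14·4522 − (-232)² = 63308 − 53824 = 9484
r = S_xy / √(S_xx·S_yy) = -4508 / √(2513·9484) = -4508 / √23833292 = -4508 / 4881.9353 = -0.9234

-0.9234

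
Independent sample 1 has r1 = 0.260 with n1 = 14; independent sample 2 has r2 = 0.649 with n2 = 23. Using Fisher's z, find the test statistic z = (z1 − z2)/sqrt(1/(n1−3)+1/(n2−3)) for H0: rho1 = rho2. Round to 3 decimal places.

z1 = atanh(0.260) = 0.266108,  z2 = atanh(0.649) = 0.773569
SE = √(1/(n1−3) + 1/(n2−3)) = √(1/11 + 1/20) = √(0.0909091 + 0.0500000) = √0.1409091 = 0.375379
z = (z1 − z2)/SE = (0.266108 − 0.773569) / 0.375379 = -0.507461 / 0.375379 = -1.352

-1.352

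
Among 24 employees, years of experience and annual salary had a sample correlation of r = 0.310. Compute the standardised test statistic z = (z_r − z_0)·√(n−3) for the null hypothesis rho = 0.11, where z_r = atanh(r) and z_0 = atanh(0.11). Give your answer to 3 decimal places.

z_r = atanh(0.310) = 0.320545,  z_0 = atanh(0.11) = 0.110447
SE = 1/√(n−3) = 1/√21 = 0.218218
z = (z_r − z_0)/SE = (0.320545 − 0.110447) / 0.218218 = 0.210098 / 0.218218 = 0.963

0.963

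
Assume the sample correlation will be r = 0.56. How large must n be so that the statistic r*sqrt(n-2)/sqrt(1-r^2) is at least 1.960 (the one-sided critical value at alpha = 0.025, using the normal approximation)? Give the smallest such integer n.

r√(n−2)/√(1−r²) ≥ 1.960  ⇔  n−2 ≥ (1.960)²·(1−r²)/r²
(1−r²)/r² = (1−0.3136)/0.3136 = 2.1888
n ≥ 2 + 3.8416·2.1888 = 2 + 8.4085 = 10.4085
⌈10.4085⌉ = 11

11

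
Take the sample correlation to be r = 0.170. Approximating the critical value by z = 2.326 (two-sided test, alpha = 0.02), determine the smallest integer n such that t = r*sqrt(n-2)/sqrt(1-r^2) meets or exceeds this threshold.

Need r·√(n−2)/√(1−r²) ≥ 2.326
√(n−2) ≥ 2.326·√(1−0.028900) / 0.170 = 2.326·0.985444 / 0.170 = 13.4832
n−2 ≥ 181.7967  ⇒  n ≥ 183.7967
Smallest integer n = 184

184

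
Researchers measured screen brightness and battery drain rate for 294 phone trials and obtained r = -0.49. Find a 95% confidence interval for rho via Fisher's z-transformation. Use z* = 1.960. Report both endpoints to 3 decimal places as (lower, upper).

(-0.572, -0.398)

Fisher z: z_r = atanh(r) = ½·ln((1+(-0.49))/(1−(-0.49))) = -0.536060
SE(z) = 1/√(n−3) = 1/√291 = 0.058621
95% ⇒ z* = 1.960; margin = 1.960·0.058621 = 0.114897
CI on z-scale: (-0.650957, -0.421163)
Back-transform: tanh(-0.650957) = -0.572314, tanh(-0.421163) = -0.397910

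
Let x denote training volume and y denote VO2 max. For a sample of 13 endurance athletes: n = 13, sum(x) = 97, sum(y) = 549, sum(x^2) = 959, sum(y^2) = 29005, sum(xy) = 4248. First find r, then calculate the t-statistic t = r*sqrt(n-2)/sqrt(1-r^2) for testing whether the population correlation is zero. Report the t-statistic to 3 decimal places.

0.433

Numerator: nΣxy − (Σx)(Σy) = 13·4248 − (97)(549) = 1971
Denominator: √[(nΣx²−(Σx)²)(nΣy²−(Σy)²)]
  nΣx²−(Σx)² = 13·959 − 9409 = 3058;  nΣy²−(Σy)² = 13·29005 − 301401 = 75664
  √(3058·75664) = √231380512 = 15211.1969
r = 1971 / 15211.1969 = 0.1296
t = r·√(n−2)/√(1−r²) = 0.1296·√11 / √(1−0.016796) = 0.429835 / 0.991566 = 0.433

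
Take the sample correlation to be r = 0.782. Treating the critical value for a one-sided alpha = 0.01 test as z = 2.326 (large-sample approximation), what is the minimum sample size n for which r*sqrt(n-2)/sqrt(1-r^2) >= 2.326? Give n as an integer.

r√(n−2)/√(1−r²) ≥ 2.326  ⇔  n−2 ≥ (2.326)²·(1−r²)/r²
(1−r²)/r² = (1−0.611524)/0.611524 = 0.6353
n ≥ 2 + 5.410276·0.6353 = 2 + 3.4371 = 5.4371
⌈5.4371⌉ = 6

6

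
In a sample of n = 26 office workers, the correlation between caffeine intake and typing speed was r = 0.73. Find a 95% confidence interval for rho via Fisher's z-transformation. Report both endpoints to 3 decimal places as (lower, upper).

z_r = atanh(0.73) = 0.928727;  SE = 1/√(n−3) = 1/√23 = 0.208514
z-limits: 0.928727 ± 1.960·0.208514 = 0.928727 ± 0.408687 = [0.520040, 1.337414]
ρ-limits: (tanh 0.520040, tanh 1.337414) = (0.478, 0.871)

(0.478, 0.871)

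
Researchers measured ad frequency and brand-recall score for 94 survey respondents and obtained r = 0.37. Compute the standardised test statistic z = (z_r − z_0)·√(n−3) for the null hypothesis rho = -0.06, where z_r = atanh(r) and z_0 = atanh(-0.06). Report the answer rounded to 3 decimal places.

4.278

Fisher z: atanh(0.37) = 0.388423, atanh(-0.06) = -0.060072
z = (z_r − z_0)·√(n−3) = (0.388423 − (-0.060072))·√91 = 0.448495 · 9.539392 = 4.278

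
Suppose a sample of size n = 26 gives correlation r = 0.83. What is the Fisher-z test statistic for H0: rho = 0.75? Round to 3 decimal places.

Fisher z: atanh(0.83) = 1.188136, atanh(0.75) = 0.972955
z = (z_r − z_0)·√(n−3) = (1.188136 − 0.972955)·√23 = 0.215181 · 4.795832 = 1.032

1.032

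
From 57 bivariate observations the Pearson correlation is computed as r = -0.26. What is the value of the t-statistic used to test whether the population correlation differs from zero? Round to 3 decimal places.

-1.997

1 − r² = 1 − 0.0676 = 0.9324;  √(1−r²) = 0.965609
√(n−2) = √55 = 7.416198
t = r·√(n−2)/√(1−r²) = -0.26 · 7.416198 / 0.965609 = -1.997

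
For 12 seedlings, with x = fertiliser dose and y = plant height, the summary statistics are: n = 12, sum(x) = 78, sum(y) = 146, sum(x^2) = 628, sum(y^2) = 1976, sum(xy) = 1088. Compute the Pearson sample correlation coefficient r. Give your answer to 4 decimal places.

S_xy = nΣxy − ΣxΣy = 12·1088 − 78·146 = 13056 − 11388 = 1668
S_xx = nΣx² − (Σx)² = 12·628 − 78² = 7536 − 6084 = 1452
S_yy = nΣy² − (Σy)² = 12·1976 − 146² = 23712 − 21316 = 2396
r = S_xy / √(S_xx·S_yy) = 1668 / √(1452·2396) = 1668 / √3478992 = 1668 / 1865.2056 = 0.8943

0.8943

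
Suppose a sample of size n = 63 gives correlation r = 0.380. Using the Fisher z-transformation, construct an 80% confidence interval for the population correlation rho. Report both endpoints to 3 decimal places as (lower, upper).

z_r = atanh(0.380) = 0.400060;  SE = 1/√(n−3) = 1/√60 = 0.129099
z-limits: 0.400060 ± 1.282·0.129099 = 0.400060 ± 0.165505 = [0.234555, 0.565565]
ρ-limits: (tanh 0.234555, tanh 0.565565) = (0.230, 0.512)

(0.230, 0.512)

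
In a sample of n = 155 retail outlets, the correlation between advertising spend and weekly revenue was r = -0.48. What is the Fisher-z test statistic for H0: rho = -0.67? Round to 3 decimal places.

3.548

Fisher z: atanh(-0.48) = -0.522984, atanh(-0.67) = -0.810743
z = (z_r − z_0)·√(n−3) = (-0.522984 − (-0.810743))·√152 = 0.287759 · 12.328828 = 3.548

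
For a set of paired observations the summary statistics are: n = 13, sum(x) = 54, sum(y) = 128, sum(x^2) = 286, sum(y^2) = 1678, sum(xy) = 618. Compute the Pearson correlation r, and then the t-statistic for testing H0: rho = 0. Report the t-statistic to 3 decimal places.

S_xy = nΣxy − ΣxΣy = 13·618 − 54·128 = 8034 − 6912 = 1122
S_xx = nΣx² − (Σx)² = 13·286 − 54² = 3718 − 2916 = 802
S_yy = nΣy² − (Σy)² = 13·1678 − 128² = 21814 − 16384 = 5430
r = S_xy / √(S_xx·S_yy) = 1122 / √(802·5430) = 1122 / √4354860 = 1122 / 2086.8301 = 0.5377
t = r·√(n−2)/√(1−r²) = 0.5377·√11 / √(1−0.289121) = 1.783349 / 0.843136 = 2.115

2.115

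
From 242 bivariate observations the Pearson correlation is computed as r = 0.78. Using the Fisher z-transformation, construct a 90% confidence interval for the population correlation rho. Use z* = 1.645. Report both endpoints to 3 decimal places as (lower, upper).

Fisher z: z_r = atanh(r) = ½·ln((1+0.78)/(1−0.78)) = 1.045371
SE(z) = 1/√(n−3) = 1/√239 = 0.064685
90% ⇒ z* = 1.645; margin = 1.645·0.064685 = 0.106407
CI on z-scale: (0.938964, 1.151778)
Back-transform: tanh(0.938964) = 0.734746, tanh(1.151778) = 0.818342

(0.735, 0.818)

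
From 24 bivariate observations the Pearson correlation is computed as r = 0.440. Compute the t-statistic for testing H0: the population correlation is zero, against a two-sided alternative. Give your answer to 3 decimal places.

t = r·√(n−2) / √(1−r²) with r = 0.440, n = 24
  = 0.440·√22 / √(1 − 0.193600)
  = 0.440·4.690416 / 0.897998
  = 2.063783 / 0.897998 = 2.298

2.298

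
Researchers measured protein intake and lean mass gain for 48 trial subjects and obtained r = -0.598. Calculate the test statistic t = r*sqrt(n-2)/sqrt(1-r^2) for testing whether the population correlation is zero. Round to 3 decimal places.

t = r·√(n−2) / √(1−r²) with r = -0.598, n = 48
  = -0.598·√46 / √(1 − 0.357604)
  = -0.598·6.782330 / 0.801496
  = -4.055833 / 0.801496 = -5.060

-5.060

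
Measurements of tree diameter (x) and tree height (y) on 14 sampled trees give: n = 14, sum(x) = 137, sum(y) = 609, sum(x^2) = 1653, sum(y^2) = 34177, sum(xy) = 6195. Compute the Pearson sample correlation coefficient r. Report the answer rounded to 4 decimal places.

0.1520

Numerator: nΣxy − (Σx)(Σy) = 14·6195 − (137)(609) = 3297
Denominator: √[(nΣx²−(Σx)²)(nΣy²−(Σy)²)]
  nΣx²−(Σx)² = 14·1653 − 18769 = 4373;  nΣy²−(Σy)² = 14·34177 − 370881 = 107597
  √(4373·107597) = √470521681 = 21691.5117
r = 3297 / 21691.5117 = 0.1520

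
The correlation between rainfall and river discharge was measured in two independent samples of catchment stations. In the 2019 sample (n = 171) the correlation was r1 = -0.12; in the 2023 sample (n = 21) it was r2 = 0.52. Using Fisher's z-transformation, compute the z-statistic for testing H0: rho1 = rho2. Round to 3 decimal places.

z1 = atanh(-0.12) = -0.120581,  z2 = atanh(0.52) = 0.576340
SE = √(1/(n1−3) + 1/(n2−3)) = √(1/168 + 1/18) = √(0.0059524 + 0.0555556) = √0.0615080 = 0.248008
z = (z1 − z2)/SE = (-0.120581 − 0.576340) / 0.248008 = -0.696921 / 0.248008 = -2.810

-2.810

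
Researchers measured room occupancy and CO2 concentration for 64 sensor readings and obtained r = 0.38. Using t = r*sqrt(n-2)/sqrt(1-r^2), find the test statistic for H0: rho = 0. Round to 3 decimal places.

t = r·√(n−2) / √(1−r²) with r = 0.38, n = 64
  = 0.38·√62 / √(1 − 0.1444)
  = 0.38·7.874008 / 0.924986
  = 2.992123 / 0.924986 = 3.235

3.235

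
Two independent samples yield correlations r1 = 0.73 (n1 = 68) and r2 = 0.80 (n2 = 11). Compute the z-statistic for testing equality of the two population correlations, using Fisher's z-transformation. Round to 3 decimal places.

Fisher z-transforms: z1 = atanh(0.73) = 0.928727, z2 = atanh(0.80) = 1.098612; difference d = -0.169885
Var(d) = 1/65 + 1/8 = 0.0153846 + 0.1250000 = 0.1403846
z = d/√Var(d) = -0.169885 / √0.1403846 = -0.169885 / 0.374679 = -0.453

-0.453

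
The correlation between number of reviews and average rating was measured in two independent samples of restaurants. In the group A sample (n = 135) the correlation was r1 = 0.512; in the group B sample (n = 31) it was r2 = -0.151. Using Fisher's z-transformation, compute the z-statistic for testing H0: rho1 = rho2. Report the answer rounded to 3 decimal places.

3.449

Fisher z-transforms: z1 = atanh(0.512) = 0.565437, z2 = atanh(-0.151) = -0.152164; difference d = 0.717601
Var(d) = 1/132 + 1/28 = 0.0075758 + 0.0357143 = 0.0432901
z = d/√Var(d) = 0.717601 / √0.0432901 = 0.717601 / 0.208063 = 3.449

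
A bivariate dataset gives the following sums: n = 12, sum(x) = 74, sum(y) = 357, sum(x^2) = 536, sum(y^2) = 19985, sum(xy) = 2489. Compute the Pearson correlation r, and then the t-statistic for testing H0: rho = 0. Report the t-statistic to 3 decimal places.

Numerator: nΣxy − (Σx)(Σy) = 12·2489 − (74)(357) = 3450
Denominator: √[(nΣx²−(Σx)²)(nΣy²−(Σy)²)]
  nΣx²−(Σx)² = 12·536 − 5476 = 956;  nΣy²−(Σy)² = 12·19985 − 127449 = 112371
  √(956·112371) = √107426676 = 10364.6841
r = 3450 / 10364.6841 = 0.3329
t = r·√(n−2)/√(1−r²) = 0.3329·√10 / √(1−0.110822) = 1.052722 / 0.942962 = 1.116

1.116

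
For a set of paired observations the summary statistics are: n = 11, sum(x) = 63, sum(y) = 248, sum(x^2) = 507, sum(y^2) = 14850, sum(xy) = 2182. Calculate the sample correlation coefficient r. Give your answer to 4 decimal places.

0.6547

S_xy = nΣxy − ΣxΣy = 11·2182 − 63·248 = 24002 − 15624 = 8378
S_xx = nΣx² − (Σx)² = 11·507 − 63² = 5577 − 3969 = 1608
S_yy = nΣy² − (Σy)² = 11·14850 − 248² = 163350 − 61504 = 101846
r = S_xy / √(S_xx·S_yy) = 8378 / √(1608·101846) = 8378 / √163768368 = 8378 / 12797.2016 = 0.6547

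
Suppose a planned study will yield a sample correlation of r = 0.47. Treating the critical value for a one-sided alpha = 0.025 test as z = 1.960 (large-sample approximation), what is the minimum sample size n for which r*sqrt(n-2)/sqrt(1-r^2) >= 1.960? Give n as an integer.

16

Need r·√(n−2)/√(1−r²) ≥ 1.960
√(n−2) ≥ 1.960·√(1−0.2209) / 0.47 = 1.960·0.882666 / 0.47 = 3.6809
n−2 ≥ 13.5490  ⇒  n ≥ 15.5490
Smallest integer n = 16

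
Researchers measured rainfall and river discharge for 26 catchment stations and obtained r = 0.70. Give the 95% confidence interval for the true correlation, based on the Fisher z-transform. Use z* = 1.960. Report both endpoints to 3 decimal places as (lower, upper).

(0.429, 0.855)

Fisher z: z_r = atanh(r) = ½·ln((1+0.70)/(1−0.70)) = 0.867301
SE(z) = 1/√(n−3) = 1/√23 = 0.208514
95% ⇒ z* = 1.960; margin = 1.960·0.208514 = 0.408687
CI on z-scale: (0.458614, 1.275988)
Back-transform: tanh(0.458614) = 0.428954, tanh(1.275988) = 0.855412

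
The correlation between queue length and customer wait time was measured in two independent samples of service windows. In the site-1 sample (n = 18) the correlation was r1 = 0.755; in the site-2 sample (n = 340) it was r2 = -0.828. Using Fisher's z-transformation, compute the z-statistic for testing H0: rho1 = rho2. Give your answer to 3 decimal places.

Fisher z-transforms: z1 = atanh(0.755) = 0.984483, z2 = atanh(-0.828) = -1.181742; difference d = 2.166225
Var(d) = 1/15 + 1/337 = 0.0666667 + 0.0029674 = 0.0696341
z = d/√Var(d) = 2.166225 / √0.0696341 = 2.166225 / 0.263883 = 8.209

8.209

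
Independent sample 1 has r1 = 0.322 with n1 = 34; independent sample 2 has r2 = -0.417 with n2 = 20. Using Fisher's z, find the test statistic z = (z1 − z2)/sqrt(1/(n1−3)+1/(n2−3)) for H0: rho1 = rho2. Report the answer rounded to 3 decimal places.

Fisher z-transforms: z1 = atanh(0.322) = 0.333877, z2 = atanh(-0.417) = -0.444055; difference d = 0.777932
Var(d) = 1/31 + 1/17 = 0.0322581 + 0.0588235 = 0.0910816
z = d/√Var(d) = 0.777932 / √0.0910816 = 0.777932 / 0.301797 = 2.578

2.578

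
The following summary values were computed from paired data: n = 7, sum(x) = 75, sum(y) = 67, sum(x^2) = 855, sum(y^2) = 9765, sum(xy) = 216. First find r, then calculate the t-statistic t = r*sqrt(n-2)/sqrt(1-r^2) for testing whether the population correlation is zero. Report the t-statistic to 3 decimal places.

Numerator: nΣxy − (Σx)(Σy) = 7·216 − (75)(67) = -3513
Denominator: √[(nΣx²−(Σx)²)(nΣy²−(Σy)²)]
  nΣx²−(Σx)² = 7·855 − 5625 = 360;  nΣy²−(Σy)² = 7·9765 − 4489 = 63866
  √(360·63866) = √22991760 = 4794.9724
r = -3513 / 4794.9724 = -0.7326
t = r·√(n−2)/√(1−r²) = -0.7326·√5 / √(1−0.536703) = -1.638143 / 0.680659 = -2.407

-2.407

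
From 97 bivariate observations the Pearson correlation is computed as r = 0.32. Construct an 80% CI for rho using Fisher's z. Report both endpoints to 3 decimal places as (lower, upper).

(0.197, 0.433)

Fisher z: z_r = atanh(r) = ½·ln((1+0.32)/(1−0.32)) = 0.331647
SE(z) = 1/√(n−3) = 1/√94 = 0.103142
80% ⇒ z* = 1.282; margin = 1.282·0.103142 = 0.132228
CI on z-scale: (0.199419, 0.463875)
Back-transform: tanh(0.199419) = 0.196817, tanh(0.463875) = 0.433237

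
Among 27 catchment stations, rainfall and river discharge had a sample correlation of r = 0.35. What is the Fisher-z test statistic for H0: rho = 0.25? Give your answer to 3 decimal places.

0.539

z_r = atanh(0.35) = 0.365444,  z_0 = atanh(0.25) = 0.255413
SE = 1/√(n−3) = 1/√24 = 0.204124
z = (z_r − z_0)/SE = (0.365444 − 0.255413) / 0.204124 = 0.110031 / 0.204124 = 0.539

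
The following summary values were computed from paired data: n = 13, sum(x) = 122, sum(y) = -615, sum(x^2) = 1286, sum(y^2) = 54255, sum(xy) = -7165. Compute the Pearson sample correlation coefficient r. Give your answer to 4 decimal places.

-0.7396

S_xy = nΣxy − ΣxΣy = 13·(-7165) − 122·(-615) = -93145 − (-75030) = -18115
S_xx = nΣx² − (Σx)² = 13·1286 − 122² = 16718 − 14884 = 1834
S_yy = nΣy² − (Σy)² = 13·54255 − (-615)² = 705315 − 378225 = 327090
r = S_xy / √(S_xx·S_yy) = -18115 / √(1834·327090) = -18115 / √599883060 = -18115 / 24492.5103 = -0.7396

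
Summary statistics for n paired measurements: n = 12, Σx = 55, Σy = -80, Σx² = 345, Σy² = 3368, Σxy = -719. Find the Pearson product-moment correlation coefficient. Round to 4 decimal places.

-0.6865

Numerator: nΣxy − (Σx)(Σy) = 12·(-719) − (55)(-80) = -4228
Denominator: √[(nΣx²−(Σx)²)(nΣy²−(Σy)²)]
  nΣx²−(Σx)² = 12·345 − 3025 = 1115;  nΣy²−(Σy)² = 12·3368 − 6400 = 34016
  √(1115·34016) = √37927840 = 6158.5583
r = -4228 / 6158.5583 = -0.6865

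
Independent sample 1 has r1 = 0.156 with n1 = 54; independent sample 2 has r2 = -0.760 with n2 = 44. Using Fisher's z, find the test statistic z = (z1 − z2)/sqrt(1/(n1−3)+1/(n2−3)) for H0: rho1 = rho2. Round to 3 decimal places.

5.499

Fisher z-transforms: z1 = atanh(0.156) = 0.157284, z2 = atanh(-0.760) = -0.996215; difference d = 1.153499
Var(d) = 1/51 + 1/41 = 0.0196078 + 0.0243902 = 0.0439980
z = d/√Var(d) = 1.153499 / √0.0439980 = 1.153499 / 0.209757 = 5.499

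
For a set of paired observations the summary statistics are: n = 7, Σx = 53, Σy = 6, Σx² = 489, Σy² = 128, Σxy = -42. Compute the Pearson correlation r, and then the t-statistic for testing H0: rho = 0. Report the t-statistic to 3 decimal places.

-3.493

S_xy = nΣxy − ΣxΣy = 7·(-42) − 53·6 = -294 − 318 = -612
S_xx = nΣx² − (Σx)² = 7·489 − 53² = 3423 − 2809 = 614
S_yy = nΣy² − (Σy)² = 7·128 − 6² = 896 − 36 = 860
r = S_xy / √(S_xx·S_yy) = -612 / √(614·860) = -612 / √528040 = -612 / 726.6636 = -0.8422
t = r·√(n−2)/√(1−r²) = -0.8422·√5 / √(1−0.709301) = -1.883216 / 0.539165 = -3.493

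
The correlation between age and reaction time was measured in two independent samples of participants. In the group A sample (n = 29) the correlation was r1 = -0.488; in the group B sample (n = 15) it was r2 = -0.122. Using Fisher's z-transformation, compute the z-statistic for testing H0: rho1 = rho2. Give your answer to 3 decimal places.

-1.177

z1 = atanh(-0.488) = -0.533432,  z2 = atanh(-0.122) = -0.122611
SE = √(1/(n1−3) + 1/(n2−3)) = √(1/26 + 1/12) = √(0.0384615 + 0.0833333) = √0.1217948 = 0.348991
z = (z1 − z2)/SE = (-0.533432 − (-0.122611)) / 0.348991 = -0.410821 / 0.348991 = -1.177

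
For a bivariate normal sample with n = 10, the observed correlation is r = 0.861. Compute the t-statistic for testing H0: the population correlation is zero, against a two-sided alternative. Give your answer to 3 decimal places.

4.788

t = r·√(n−2) / √(1−r²) with r = 0.861, n = 10
  = 0.861·√8 / √(1 − 0.741321)
  = 0.861·2.828427 / 0.508605
  = 2.435276 / 0.508605 = 4.788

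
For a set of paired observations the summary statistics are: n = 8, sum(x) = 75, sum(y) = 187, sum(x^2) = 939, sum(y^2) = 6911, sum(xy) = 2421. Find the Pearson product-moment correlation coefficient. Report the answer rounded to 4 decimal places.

0.8629

S_xy = nΣxy − ΣxΣy = 8·2421 − 75·187 = 19368 − 14025 = 5343
S_xx = nΣx² − (Σx)² = 8·939 − 75² = 7512 − 5625 = 1887
S_yy = nΣy² − (Σy)² = 8·6911 − 187² = 55288 − 34969 = 20319
r = S_xy / √(S_xx·S_yy) = 5343 / √(1887·20319) = 5343 / √38341953 = 5343 / 6192.0879 = 0.8629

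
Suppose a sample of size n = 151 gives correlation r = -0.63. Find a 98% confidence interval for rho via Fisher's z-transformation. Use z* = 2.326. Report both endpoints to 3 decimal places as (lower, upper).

z_r = atanh(-0.63) = -0.741416;  SE = 1/√(n−3) = 1/√148 = 0.082199
z-limits: -0.741416 ± 2.326·0.082199 = -0.741416 ± 0.191195 = [-0.932611, -0.550221]
ρ-limits: (tanh -0.932611, tanh -0.550221) = (-0.732, -0.501)

(-0.732, -0.501)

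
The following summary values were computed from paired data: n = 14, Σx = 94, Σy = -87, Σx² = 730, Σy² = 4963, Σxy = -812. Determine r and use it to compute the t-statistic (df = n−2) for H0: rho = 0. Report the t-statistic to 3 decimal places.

-1.272

S_xy = nΣxy − ΣxΣy = 14·(-812) − 94·(-87) = -11368 − (-8178) = -3190
S_xx = nΣx² − (Σx)² = 14·730 − 94² = 10220 − 8836 = 1384
S_yy = nΣy² − (Σy)² = 14·4963 − (-87)² = 69482 − 7569 = 61913
r = S_xy / √(S_xx·S_yy) = -3190 / √(1384·61913) = -3190 / √85687592 = -3190 / 9256.7593 = -0.3446
t = r·√(n−2)/√(1−r²) = -0.3446·√12 / √(1−0.118749) = -1.193729 / 0.938750 = -1.272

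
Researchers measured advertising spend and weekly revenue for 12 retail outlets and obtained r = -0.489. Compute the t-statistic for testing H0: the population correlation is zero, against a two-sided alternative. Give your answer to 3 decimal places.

1 − r² = 1 − 0.239121 = 0.760879;  √(1−r²) = 0.872284
√(n−2) = √10 = 3.162278
t = r·√(n−2)/√(1−r²) = -0.489 · 3.162278 / 0.872284 = -1.773

-1.773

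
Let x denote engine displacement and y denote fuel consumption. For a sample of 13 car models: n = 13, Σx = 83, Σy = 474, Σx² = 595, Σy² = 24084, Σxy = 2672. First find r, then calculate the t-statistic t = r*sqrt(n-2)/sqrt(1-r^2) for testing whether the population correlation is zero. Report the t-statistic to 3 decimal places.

Numerator: nΣxy − (Σx)(Σy) = 13·2672 − (83)(474) = -4606
Denominator: √[(nΣx²−(Σx)²)(nΣy²−(Σy)²)]
  nΣx²−(Σx)² = 13·595 − 6889 = 846;  nΣy²−(Σy)² = 13·24084 − 224676 = 88416
  √(846·88416) = √74799936 = 8648.6956
r = -4606 / 8648.6956 = -0.5326
t = r·√(n−2)/√(1−r²) = -0.5326·√11 / √(1−0.283663) = -1.766434 / 0.846367 = -2.087

-2.087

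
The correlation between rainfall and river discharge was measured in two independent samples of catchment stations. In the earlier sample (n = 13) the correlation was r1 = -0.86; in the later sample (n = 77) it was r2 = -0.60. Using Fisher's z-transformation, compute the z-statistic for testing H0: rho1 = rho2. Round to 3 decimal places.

-1.781

Fisher z-transforms: z1 = atanh(-0.86) = -1.293345, z2 = atanh(-0.60) = -0.693147; difference d = -0.600198
Var(d) = 1/10 + 1/74 = 0.1000000 + 0.0135135 = 0.1135135
z = d/√Var(d) = -0.600198 / √0.1135135 = -0.600198 / 0.336918 = -1.781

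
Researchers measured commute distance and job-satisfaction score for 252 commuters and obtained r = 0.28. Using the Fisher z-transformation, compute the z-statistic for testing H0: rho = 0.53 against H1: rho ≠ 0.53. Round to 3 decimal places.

Fisher z: atanh(0.28) = 0.287682, atanh(0.53) = 0.590145
z = (z_r − z_0)·√(n−3) = (0.287682 − 0.590145)·√249 = -0.302463 · 15.779734 = -4.773

-4.773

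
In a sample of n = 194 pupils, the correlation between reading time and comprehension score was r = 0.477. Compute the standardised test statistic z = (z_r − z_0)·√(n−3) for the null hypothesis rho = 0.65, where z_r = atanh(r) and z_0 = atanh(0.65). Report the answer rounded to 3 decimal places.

z_r = atanh(0.477) = 0.519093,  z_0 = atanh(0.65) = 0.775299
SE = 1/√(n−3) = 1/√191 = 0.072357
z = (z_r − z_0)/SE = (0.519093 − 0.775299) / 0.072357 = -0.256206 / 0.072357 = -3.541

-3.541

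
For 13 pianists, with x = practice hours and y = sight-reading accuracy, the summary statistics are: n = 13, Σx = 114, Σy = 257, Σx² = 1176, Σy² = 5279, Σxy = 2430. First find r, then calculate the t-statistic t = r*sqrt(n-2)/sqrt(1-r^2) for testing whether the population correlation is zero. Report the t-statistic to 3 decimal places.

Numerator: nΣxy − (Σx)(Σy) = 13·2430 − (114)(257) = 2292
Denominator: √[(nΣx²−(Σx)²)(nΣy²−(Σy)²)]
  nΣx²−(Σx)² = 13·1176 − 12996 = 2292;  nΣy²−(Σy)² = 13·5279 − 66049 = 2578
  √(2292·2578) = √5908776 = 2430.7974
r = 2292 / 2430.7974 = 0.9429
t = r·√(n−2)/√(1−r²) = 0.9429·√11 / √(1−0.889060) = 3.127246 / 0.333077 = 9.389

9.389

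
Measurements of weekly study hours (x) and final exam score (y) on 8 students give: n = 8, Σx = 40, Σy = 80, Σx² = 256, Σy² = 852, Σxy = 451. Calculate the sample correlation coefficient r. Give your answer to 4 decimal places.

0.9451

Numerator: nΣxy − (Σx)(Σy) = 8·451 − (40)(80) = 408
Denominator: √[(nΣx²−(Σx)²)(nΣy²−(Σy)²)]
  nΣx²−(Σx)² = 8·256 − 1600 = 448;  nΣy²−(Σy)² = 8·852 − 6400 = 416
  √(448·416) = √186368 = 431.7036
r = 408 / 431.7036 = 0.9451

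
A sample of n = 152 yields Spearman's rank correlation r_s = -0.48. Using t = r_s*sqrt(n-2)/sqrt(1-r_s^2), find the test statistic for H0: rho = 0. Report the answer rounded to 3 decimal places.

-6.701

t = r_s·√(n−2) / √(1−r_s²) with r_s = -0.48, n = 152
  = -0.48·√150 / √(1 − 0.2304)
  = -0.48·12.247449 / 0.877268
  = -5.878776 / 0.877268 = -6.701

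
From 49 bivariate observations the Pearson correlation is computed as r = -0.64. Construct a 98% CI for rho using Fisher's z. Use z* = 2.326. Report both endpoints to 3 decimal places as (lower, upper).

(-0.801, -0.393)

z_r = atanh(-0.64) = -0.758174;  SE = 1/√(n−3) = 1/√46 = 0.147442
z-limits: -0.758174 ± 2.326·0.147442 = -0.758174 ± 0.342950 = [-1.101124, -0.415224]
ρ-limits: (tanh -1.101124, tanh -0.415224) = (-0.801, -0.393)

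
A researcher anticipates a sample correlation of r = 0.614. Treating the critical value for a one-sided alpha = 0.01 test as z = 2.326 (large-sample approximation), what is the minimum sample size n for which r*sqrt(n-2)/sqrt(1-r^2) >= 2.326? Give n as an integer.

Need r·√(n−2)/√(1−r²) ≥ 2.326
√(n−2) ≥ 2.326·√(1−0.376996) / 0.614 = 2.326·0.789306 / 0.614 = 2.9901
n−2 ≥ 8.9407  ⇒  n ≥ 10.9407
Smallest integer n = 11

11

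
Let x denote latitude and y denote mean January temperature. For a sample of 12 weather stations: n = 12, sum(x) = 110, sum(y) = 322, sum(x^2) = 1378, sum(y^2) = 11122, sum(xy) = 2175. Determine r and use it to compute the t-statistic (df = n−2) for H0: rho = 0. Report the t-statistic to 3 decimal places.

-4.382

S_xy = nΣxy − ΣxΣy = 12·2175 − 110·322 = 26100 − 35420 = -9320
S_xx = nΣx² − (Σx)² = 12·1378 − 110² = 16536 − 12100 = 4436
S_yy = nΣy² − (Σy)² = 12·11122 − 322² = 133464 − 103684 = 29780
r = S_xy / √(S_xx·S_yy) = -9320 / √(4436·29780) = -9320 / √132104080 = -9320 / 11493.6539 = -0.8109
t = r·√(n−2)/√(1−r²) = -0.8109·√10 / √(1−0.657559) = -2.564291 / 0.585185 = -4.382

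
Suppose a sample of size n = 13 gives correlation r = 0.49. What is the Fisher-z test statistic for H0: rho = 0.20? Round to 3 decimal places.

1.054

Fisher z: atanh(0.49) = 0.536060, atanh(0.20) = 0.202733
z = (z_r − z_0)·√(n−3) = (0.536060 − 0.202733)·√10 = 0.333327 · 3.162278 = 1.054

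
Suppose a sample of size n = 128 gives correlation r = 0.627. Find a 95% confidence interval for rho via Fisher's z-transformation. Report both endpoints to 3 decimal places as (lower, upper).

Fisher z: z_r = atanh(r) = ½·ln((1+0.627)/(1−0.627)) = 0.736457
SE(z) = 1/√(n−3) = 1/√125 = 0.089443
95% ⇒ z* = 1.960; margin = 1.960·0.089443 = 0.175308
CI on z-scale: (0.561149, 0.911765)
Back-transform: tanh(0.561149) = 0.508829, tanh(0.911765) = 0.721978

(0.509, 0.722)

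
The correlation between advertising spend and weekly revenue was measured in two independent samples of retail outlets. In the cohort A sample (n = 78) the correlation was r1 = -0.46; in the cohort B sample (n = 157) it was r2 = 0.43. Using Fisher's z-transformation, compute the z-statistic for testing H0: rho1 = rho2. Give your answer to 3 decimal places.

z1 = atanh(-0.46) = -0.497311,  z2 = atanh(0.43) = 0.459897
SE = √(1/(n1−3) + 1/(n2−3)) = √(1/75 + 1/154) = √(0.0133333 + 0.0064935) = √0.0198268 = 0.140808
z = (z1 − z2)/SE = (-0.497311 − 0.459897) / 0.140808 = -0.957208 / 0.140808 = -6.798

-6.798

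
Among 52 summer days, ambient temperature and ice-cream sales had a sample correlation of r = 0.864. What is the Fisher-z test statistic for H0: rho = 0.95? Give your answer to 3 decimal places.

z_r = atanh(0.864) = 1.308913,  z_0 = atanh(0.95) = 1.831781
SE = 1/√(n−3) = 1/√49 = 0.142857
z = (z_r − z_0)/SE = (1.308913 − 1.831781) / 0.142857 = -0.522868 / 0.142857 = -3.660

-3.660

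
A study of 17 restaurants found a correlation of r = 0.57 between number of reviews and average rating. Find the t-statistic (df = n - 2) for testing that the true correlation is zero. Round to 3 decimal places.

2.687

1 − r² = 1 − 0.3249 = 0.6751;  √(1−r²) = 0.821645
√(n−2) = √15 = 3.872983
t = r·√(n−2)/√(1−r²) = 0.57 · 3.872983 / 0.821645 = 2.687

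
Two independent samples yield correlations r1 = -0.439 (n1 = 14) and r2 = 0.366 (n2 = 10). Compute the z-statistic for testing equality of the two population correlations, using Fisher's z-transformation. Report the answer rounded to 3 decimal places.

-1.768

Fisher z-transforms: z1 = atanh(-0.439) = -0.470991, z2 = atanh(0.366) = 0.383797; difference d = -0.854788
Var(d) = 1/11 + 1/7 = 0.0909091 + 0.1428571 = 0.2337662
z = d/√Var(d) = -0.854788 / √0.2337662 = -0.854788 / 0.483494 = -1.768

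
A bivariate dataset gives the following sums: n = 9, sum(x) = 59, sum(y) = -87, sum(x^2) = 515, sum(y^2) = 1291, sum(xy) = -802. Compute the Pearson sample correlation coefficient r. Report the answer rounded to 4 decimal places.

Numerator: nΣxy − (Σx)(Σy) = 9·(-802) − (59)(-87) = -2085
Denominator: √[(nΣx²−(Σx)²)(nΣy²−(Σy)²)]
  nΣx²−(Σx)² = 9·515 − 3481 = 1154;  nΣy²−(Σy)² = 9·1291 − 7569 = 4050
  √(1154·4050) = √4673700 = 2161.8742
r = -2085 / 2161.8742 = -0.9644

-0.9644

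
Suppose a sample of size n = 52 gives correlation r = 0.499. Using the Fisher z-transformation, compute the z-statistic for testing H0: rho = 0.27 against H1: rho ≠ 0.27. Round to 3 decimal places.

z_r = atanh(0.499) = 0.547974,  z_0 = atanh(0.27) = 0.276864
SE = 1/√(n−3) = 1/√49 = 0.142857
z = (z_r − z_0)/SE = (0.547974 − 0.276864) / 0.142857 = 0.271110 / 0.142857 = 1.898

1.898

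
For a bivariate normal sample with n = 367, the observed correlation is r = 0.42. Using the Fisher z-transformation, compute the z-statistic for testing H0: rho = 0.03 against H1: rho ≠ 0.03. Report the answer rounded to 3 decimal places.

7.969

z_r = atanh(0.42) = 0.447692,  z_0 = atanh(0.03) = 0.030009
SE = 1/√(n−3) = 1/√364 = 0.052414
z = (z_r − z_0)/SE = (0.447692 − 0.030009) / 0.052414 = 0.417683 / 0.052414 = 7.969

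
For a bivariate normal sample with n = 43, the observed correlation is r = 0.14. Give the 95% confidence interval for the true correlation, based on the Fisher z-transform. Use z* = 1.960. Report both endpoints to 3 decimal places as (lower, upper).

(-0.167, 0.423)

Fisher z: z_r = atanh(r) = ½·ln((1+0.14)/(1−0.14)) = 0.140926
SE(z) = 1/√(n−3) = 1/√40 = 0.158114
95% ⇒ z* = 1.960; margin = 1.960·0.158114 = 0.309903
CI on z-scale: (-0.168977, 0.450829)
Back-transform: tanh(-0.168977) = -0.167387, tanh(0.450829) = 0.422580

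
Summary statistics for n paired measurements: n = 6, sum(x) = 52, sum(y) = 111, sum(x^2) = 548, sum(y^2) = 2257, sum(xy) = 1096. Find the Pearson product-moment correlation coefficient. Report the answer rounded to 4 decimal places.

0.9521

S_xy = nΣxy − ΣxΣy = 6·1096 − 52·111 = 6576 − 5772 = 804
S_xx = nΣx² − (Σx)² = 6·548 − 52² = 3288 − 2704 = 584
S_yy = nΣy² − (Σy)² = 6·2257 − 111² = 13542 − 12321 = 1221
r = S_xy / √(S_xx·S_yy) = 804 / √(584·1221) = 804 / √713064 = 804 / 844.4312 = 0.9521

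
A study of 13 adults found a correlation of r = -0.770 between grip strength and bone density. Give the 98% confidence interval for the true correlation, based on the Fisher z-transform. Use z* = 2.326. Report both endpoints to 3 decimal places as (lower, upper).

(-0.942, -0.277)

Fisher z: z_r = atanh(r) = ½·ln((1+(-0.770))/(1−(-0.770))) = -1.020328
SE(z) = 1/√(n−3) = 1/√10 = 0.316228
98% ⇒ z* = 2.326; margin = 2.326·0.316228 = 0.735546
CI on z-scale: (-1.755874, -0.284782)
Back-transform: tanh(-1.755874) = -0.942040, tanh(-0.284782) = -0.277325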